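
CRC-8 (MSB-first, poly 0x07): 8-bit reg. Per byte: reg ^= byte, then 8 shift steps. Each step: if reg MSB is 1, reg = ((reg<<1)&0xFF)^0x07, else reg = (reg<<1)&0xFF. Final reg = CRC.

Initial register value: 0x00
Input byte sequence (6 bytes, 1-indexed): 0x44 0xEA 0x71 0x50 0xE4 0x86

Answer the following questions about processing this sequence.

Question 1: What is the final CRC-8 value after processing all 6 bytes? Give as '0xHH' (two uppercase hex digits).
Answer: 0xB8

Derivation:
After byte 1 (0x44): reg=0xDB
After byte 2 (0xEA): reg=0x97
After byte 3 (0x71): reg=0xBC
After byte 4 (0x50): reg=0x8A
After byte 5 (0xE4): reg=0x0D
After byte 6 (0x86): reg=0xB8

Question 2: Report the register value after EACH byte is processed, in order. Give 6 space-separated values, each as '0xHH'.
0xDB 0x97 0xBC 0x8A 0x0D 0xB8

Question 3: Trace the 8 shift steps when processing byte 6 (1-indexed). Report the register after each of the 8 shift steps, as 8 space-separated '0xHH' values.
Answer: 0x11 0x22 0x44 0x88 0x17 0x2E 0x5C 0xB8

Derivation:
After byte 1 (0x44): reg=0xDB
After byte 2 (0xEA): reg=0x97
After byte 3 (0x71): reg=0xBC
After byte 4 (0x50): reg=0x8A
After byte 5 (0xE4): reg=0x0D
Register before byte 6: 0x0D
After XOR with byte 0x86: 0x8B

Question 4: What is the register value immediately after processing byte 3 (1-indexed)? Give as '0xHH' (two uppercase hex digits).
Answer: 0xBC

Derivation:
After byte 1 (0x44): reg=0xDB
After byte 2 (0xEA): reg=0x97
After byte 3 (0x71): reg=0xBC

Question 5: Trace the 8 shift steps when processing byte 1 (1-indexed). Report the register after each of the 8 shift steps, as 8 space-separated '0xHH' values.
Answer: 0x88 0x17 0x2E 0x5C 0xB8 0x77 0xEE 0xDB

Derivation:
Register before byte 1: 0x00
After XOR with byte 0x44: 0x44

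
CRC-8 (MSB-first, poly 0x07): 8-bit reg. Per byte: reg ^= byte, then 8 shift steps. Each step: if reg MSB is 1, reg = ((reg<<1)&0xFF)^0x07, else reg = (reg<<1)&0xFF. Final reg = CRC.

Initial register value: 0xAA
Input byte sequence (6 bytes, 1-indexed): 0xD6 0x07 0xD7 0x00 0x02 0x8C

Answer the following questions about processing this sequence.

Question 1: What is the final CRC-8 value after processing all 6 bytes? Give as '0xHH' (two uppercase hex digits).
After byte 1 (0xD6): reg=0x73
After byte 2 (0x07): reg=0x4B
After byte 3 (0xD7): reg=0xDD
After byte 4 (0x00): reg=0x1D
After byte 5 (0x02): reg=0x5D
After byte 6 (0x8C): reg=0x39

Answer: 0x39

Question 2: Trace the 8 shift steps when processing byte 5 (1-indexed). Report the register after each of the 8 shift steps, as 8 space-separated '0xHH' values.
After byte 1 (0xD6): reg=0x73
After byte 2 (0x07): reg=0x4B
After byte 3 (0xD7): reg=0xDD
After byte 4 (0x00): reg=0x1D
Register before byte 5: 0x1D
After XOR with byte 0x02: 0x1F

Answer: 0x3E 0x7C 0xF8 0xF7 0xE9 0xD5 0xAD 0x5D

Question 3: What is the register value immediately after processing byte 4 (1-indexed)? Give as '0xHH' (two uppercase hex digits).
After byte 1 (0xD6): reg=0x73
After byte 2 (0x07): reg=0x4B
After byte 3 (0xD7): reg=0xDD
After byte 4 (0x00): reg=0x1D

Answer: 0x1D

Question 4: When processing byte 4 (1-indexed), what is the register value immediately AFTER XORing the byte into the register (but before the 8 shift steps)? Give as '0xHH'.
Answer: 0xDD

Derivation:
Register before byte 4: 0xDD
Byte 4: 0x00
0xDD XOR 0x00 = 0xDD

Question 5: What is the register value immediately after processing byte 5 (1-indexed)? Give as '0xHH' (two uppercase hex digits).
After byte 1 (0xD6): reg=0x73
After byte 2 (0x07): reg=0x4B
After byte 3 (0xD7): reg=0xDD
After byte 4 (0x00): reg=0x1D
After byte 5 (0x02): reg=0x5D

Answer: 0x5D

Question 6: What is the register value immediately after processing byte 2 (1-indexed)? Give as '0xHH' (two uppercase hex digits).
Answer: 0x4B

Derivation:
After byte 1 (0xD6): reg=0x73
After byte 2 (0x07): reg=0x4B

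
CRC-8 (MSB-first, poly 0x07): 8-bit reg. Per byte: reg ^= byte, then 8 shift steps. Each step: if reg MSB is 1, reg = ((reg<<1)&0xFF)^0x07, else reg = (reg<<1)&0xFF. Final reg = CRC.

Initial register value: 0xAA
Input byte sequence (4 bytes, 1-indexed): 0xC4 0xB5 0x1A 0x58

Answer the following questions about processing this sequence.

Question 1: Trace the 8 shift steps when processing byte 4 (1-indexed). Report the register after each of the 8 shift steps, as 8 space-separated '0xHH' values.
After byte 1 (0xC4): reg=0x0D
After byte 2 (0xB5): reg=0x21
After byte 3 (0x1A): reg=0xA1
Register before byte 4: 0xA1
After XOR with byte 0x58: 0xF9

Answer: 0xF5 0xED 0xDD 0xBD 0x7D 0xFA 0xF3 0xE1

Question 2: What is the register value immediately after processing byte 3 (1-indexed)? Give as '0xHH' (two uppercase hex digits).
After byte 1 (0xC4): reg=0x0D
After byte 2 (0xB5): reg=0x21
After byte 3 (0x1A): reg=0xA1

Answer: 0xA1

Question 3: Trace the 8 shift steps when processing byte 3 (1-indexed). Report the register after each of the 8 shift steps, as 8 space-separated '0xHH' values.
Answer: 0x76 0xEC 0xDF 0xB9 0x75 0xEA 0xD3 0xA1

Derivation:
After byte 1 (0xC4): reg=0x0D
After byte 2 (0xB5): reg=0x21
Register before byte 3: 0x21
After XOR with byte 0x1A: 0x3B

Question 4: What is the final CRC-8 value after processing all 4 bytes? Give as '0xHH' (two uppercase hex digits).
After byte 1 (0xC4): reg=0x0D
After byte 2 (0xB5): reg=0x21
After byte 3 (0x1A): reg=0xA1
After byte 4 (0x58): reg=0xE1

Answer: 0xE1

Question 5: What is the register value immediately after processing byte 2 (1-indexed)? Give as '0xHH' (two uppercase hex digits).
After byte 1 (0xC4): reg=0x0D
After byte 2 (0xB5): reg=0x21

Answer: 0x21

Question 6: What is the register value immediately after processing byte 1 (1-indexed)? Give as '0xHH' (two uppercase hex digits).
Answer: 0x0D

Derivation:
After byte 1 (0xC4): reg=0x0D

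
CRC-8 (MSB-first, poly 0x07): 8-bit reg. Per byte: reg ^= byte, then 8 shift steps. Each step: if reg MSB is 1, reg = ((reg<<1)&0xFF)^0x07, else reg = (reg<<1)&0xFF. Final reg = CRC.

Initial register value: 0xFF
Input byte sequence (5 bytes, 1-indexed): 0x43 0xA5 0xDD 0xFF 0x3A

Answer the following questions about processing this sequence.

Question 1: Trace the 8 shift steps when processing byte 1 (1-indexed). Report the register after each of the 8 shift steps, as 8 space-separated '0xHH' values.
Register before byte 1: 0xFF
After XOR with byte 0x43: 0xBC

Answer: 0x7F 0xFE 0xFB 0xF1 0xE5 0xCD 0x9D 0x3D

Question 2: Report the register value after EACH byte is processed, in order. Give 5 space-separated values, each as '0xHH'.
0x3D 0xC1 0x54 0x58 0x29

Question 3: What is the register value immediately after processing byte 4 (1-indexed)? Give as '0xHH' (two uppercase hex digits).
Answer: 0x58

Derivation:
After byte 1 (0x43): reg=0x3D
After byte 2 (0xA5): reg=0xC1
After byte 3 (0xDD): reg=0x54
After byte 4 (0xFF): reg=0x58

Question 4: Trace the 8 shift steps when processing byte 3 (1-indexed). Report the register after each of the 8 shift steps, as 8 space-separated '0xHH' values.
Answer: 0x38 0x70 0xE0 0xC7 0x89 0x15 0x2A 0x54

Derivation:
After byte 1 (0x43): reg=0x3D
After byte 2 (0xA5): reg=0xC1
Register before byte 3: 0xC1
After XOR with byte 0xDD: 0x1C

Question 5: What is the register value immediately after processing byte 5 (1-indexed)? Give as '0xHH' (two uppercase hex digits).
Answer: 0x29

Derivation:
After byte 1 (0x43): reg=0x3D
After byte 2 (0xA5): reg=0xC1
After byte 3 (0xDD): reg=0x54
After byte 4 (0xFF): reg=0x58
After byte 5 (0x3A): reg=0x29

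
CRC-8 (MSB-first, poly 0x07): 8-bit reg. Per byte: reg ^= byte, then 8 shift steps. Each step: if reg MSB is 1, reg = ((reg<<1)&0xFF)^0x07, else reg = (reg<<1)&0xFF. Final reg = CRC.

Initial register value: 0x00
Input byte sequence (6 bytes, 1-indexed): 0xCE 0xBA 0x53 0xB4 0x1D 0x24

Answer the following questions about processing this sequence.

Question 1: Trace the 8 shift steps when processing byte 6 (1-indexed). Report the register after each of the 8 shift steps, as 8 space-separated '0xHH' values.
After byte 1 (0xCE): reg=0x64
After byte 2 (0xBA): reg=0x14
After byte 3 (0x53): reg=0xD2
After byte 4 (0xB4): reg=0x35
After byte 5 (0x1D): reg=0xD8
Register before byte 6: 0xD8
After XOR with byte 0x24: 0xFC

Answer: 0xFF 0xF9 0xF5 0xED 0xDD 0xBD 0x7D 0xFA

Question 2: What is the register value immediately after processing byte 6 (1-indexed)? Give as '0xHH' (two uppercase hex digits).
Answer: 0xFA

Derivation:
After byte 1 (0xCE): reg=0x64
After byte 2 (0xBA): reg=0x14
After byte 3 (0x53): reg=0xD2
After byte 4 (0xB4): reg=0x35
After byte 5 (0x1D): reg=0xD8
After byte 6 (0x24): reg=0xFA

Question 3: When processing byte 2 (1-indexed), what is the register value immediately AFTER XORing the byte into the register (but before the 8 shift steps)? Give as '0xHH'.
Register before byte 2: 0x64
Byte 2: 0xBA
0x64 XOR 0xBA = 0xDE

Answer: 0xDE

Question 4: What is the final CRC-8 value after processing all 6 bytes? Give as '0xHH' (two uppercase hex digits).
Answer: 0xFA

Derivation:
After byte 1 (0xCE): reg=0x64
After byte 2 (0xBA): reg=0x14
After byte 3 (0x53): reg=0xD2
After byte 4 (0xB4): reg=0x35
After byte 5 (0x1D): reg=0xD8
After byte 6 (0x24): reg=0xFA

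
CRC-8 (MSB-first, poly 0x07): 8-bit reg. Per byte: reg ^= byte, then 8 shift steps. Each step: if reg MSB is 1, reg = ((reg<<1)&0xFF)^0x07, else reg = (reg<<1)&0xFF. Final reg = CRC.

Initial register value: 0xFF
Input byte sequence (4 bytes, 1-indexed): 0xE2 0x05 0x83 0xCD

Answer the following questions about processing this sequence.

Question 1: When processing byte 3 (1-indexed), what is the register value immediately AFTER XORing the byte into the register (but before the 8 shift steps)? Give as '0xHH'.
Register before byte 3: 0xA5
Byte 3: 0x83
0xA5 XOR 0x83 = 0x26

Answer: 0x26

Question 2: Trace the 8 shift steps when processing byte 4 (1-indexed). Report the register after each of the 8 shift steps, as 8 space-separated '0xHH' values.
After byte 1 (0xE2): reg=0x53
After byte 2 (0x05): reg=0xA5
After byte 3 (0x83): reg=0xF2
Register before byte 4: 0xF2
After XOR with byte 0xCD: 0x3F

Answer: 0x7E 0xFC 0xFF 0xF9 0xF5 0xED 0xDD 0xBD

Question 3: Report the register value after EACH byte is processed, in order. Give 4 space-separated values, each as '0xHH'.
0x53 0xA5 0xF2 0xBD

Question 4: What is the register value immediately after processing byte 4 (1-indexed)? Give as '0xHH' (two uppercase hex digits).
After byte 1 (0xE2): reg=0x53
After byte 2 (0x05): reg=0xA5
After byte 3 (0x83): reg=0xF2
After byte 4 (0xCD): reg=0xBD

Answer: 0xBD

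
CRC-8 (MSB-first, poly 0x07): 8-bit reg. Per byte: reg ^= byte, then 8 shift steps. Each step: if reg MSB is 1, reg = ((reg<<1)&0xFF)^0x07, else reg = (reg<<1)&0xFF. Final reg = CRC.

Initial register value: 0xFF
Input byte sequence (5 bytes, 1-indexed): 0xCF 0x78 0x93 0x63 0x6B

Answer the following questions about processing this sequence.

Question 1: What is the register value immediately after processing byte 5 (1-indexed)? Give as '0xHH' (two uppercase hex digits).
Answer: 0x1C

Derivation:
After byte 1 (0xCF): reg=0x90
After byte 2 (0x78): reg=0x96
After byte 3 (0x93): reg=0x1B
After byte 4 (0x63): reg=0x6F
After byte 5 (0x6B): reg=0x1C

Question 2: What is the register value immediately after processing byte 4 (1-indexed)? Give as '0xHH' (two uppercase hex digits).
After byte 1 (0xCF): reg=0x90
After byte 2 (0x78): reg=0x96
After byte 3 (0x93): reg=0x1B
After byte 4 (0x63): reg=0x6F

Answer: 0x6F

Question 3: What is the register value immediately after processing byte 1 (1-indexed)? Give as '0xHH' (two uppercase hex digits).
Answer: 0x90

Derivation:
After byte 1 (0xCF): reg=0x90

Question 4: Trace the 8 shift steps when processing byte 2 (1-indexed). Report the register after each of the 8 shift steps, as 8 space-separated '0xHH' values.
Answer: 0xD7 0xA9 0x55 0xAA 0x53 0xA6 0x4B 0x96

Derivation:
After byte 1 (0xCF): reg=0x90
Register before byte 2: 0x90
After XOR with byte 0x78: 0xE8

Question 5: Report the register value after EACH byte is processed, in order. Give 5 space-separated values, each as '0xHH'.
0x90 0x96 0x1B 0x6F 0x1C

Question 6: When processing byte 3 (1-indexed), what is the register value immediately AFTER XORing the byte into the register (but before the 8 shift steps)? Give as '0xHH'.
Answer: 0x05

Derivation:
Register before byte 3: 0x96
Byte 3: 0x93
0x96 XOR 0x93 = 0x05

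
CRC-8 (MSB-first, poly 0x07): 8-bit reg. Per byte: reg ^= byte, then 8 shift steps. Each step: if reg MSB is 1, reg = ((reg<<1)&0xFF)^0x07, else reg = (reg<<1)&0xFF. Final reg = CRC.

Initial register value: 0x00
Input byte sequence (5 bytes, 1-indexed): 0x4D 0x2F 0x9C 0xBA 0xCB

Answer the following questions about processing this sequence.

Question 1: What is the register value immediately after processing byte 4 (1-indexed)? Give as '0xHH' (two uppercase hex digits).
Answer: 0x53

Derivation:
After byte 1 (0x4D): reg=0xE4
After byte 2 (0x2F): reg=0x7F
After byte 3 (0x9C): reg=0xA7
After byte 4 (0xBA): reg=0x53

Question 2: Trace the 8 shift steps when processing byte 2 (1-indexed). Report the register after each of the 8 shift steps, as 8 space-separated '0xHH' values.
After byte 1 (0x4D): reg=0xE4
Register before byte 2: 0xE4
After XOR with byte 0x2F: 0xCB

Answer: 0x91 0x25 0x4A 0x94 0x2F 0x5E 0xBC 0x7F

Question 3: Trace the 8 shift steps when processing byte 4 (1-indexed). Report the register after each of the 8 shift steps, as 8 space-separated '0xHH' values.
Answer: 0x3A 0x74 0xE8 0xD7 0xA9 0x55 0xAA 0x53

Derivation:
After byte 1 (0x4D): reg=0xE4
After byte 2 (0x2F): reg=0x7F
After byte 3 (0x9C): reg=0xA7
Register before byte 4: 0xA7
After XOR with byte 0xBA: 0x1D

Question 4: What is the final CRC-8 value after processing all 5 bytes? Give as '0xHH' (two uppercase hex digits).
After byte 1 (0x4D): reg=0xE4
After byte 2 (0x2F): reg=0x7F
After byte 3 (0x9C): reg=0xA7
After byte 4 (0xBA): reg=0x53
After byte 5 (0xCB): reg=0xC1

Answer: 0xC1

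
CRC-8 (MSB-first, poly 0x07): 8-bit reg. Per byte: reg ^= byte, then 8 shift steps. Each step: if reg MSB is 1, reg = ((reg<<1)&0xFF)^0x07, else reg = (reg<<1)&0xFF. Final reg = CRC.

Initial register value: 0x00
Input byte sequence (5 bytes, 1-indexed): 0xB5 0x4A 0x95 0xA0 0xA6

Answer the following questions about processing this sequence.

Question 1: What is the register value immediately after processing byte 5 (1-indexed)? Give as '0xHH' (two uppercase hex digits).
Answer: 0x21

Derivation:
After byte 1 (0xB5): reg=0x02
After byte 2 (0x4A): reg=0xFF
After byte 3 (0x95): reg=0x11
After byte 4 (0xA0): reg=0x1E
After byte 5 (0xA6): reg=0x21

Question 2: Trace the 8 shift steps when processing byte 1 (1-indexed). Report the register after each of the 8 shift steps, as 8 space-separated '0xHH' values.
Register before byte 1: 0x00
After XOR with byte 0xB5: 0xB5

Answer: 0x6D 0xDA 0xB3 0x61 0xC2 0x83 0x01 0x02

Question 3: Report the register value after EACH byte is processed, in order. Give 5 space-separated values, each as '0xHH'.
0x02 0xFF 0x11 0x1E 0x21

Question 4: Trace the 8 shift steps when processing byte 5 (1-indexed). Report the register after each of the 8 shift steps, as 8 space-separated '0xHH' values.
After byte 1 (0xB5): reg=0x02
After byte 2 (0x4A): reg=0xFF
After byte 3 (0x95): reg=0x11
After byte 4 (0xA0): reg=0x1E
Register before byte 5: 0x1E
After XOR with byte 0xA6: 0xB8

Answer: 0x77 0xEE 0xDB 0xB1 0x65 0xCA 0x93 0x21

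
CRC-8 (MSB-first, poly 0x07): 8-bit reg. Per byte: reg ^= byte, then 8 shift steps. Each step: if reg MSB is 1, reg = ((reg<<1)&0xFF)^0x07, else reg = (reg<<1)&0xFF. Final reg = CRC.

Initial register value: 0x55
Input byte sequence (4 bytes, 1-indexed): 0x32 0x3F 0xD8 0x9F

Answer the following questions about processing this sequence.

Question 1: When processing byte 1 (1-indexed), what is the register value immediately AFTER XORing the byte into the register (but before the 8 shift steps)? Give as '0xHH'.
Register before byte 1: 0x55
Byte 1: 0x32
0x55 XOR 0x32 = 0x67

Answer: 0x67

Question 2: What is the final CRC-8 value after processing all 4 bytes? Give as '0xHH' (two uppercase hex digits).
After byte 1 (0x32): reg=0x32
After byte 2 (0x3F): reg=0x23
After byte 3 (0xD8): reg=0xEF
After byte 4 (0x9F): reg=0x57

Answer: 0x57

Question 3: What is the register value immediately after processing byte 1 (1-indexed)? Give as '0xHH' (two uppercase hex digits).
Answer: 0x32

Derivation:
After byte 1 (0x32): reg=0x32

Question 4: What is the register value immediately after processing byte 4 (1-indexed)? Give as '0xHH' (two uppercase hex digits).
Answer: 0x57

Derivation:
After byte 1 (0x32): reg=0x32
After byte 2 (0x3F): reg=0x23
After byte 3 (0xD8): reg=0xEF
After byte 4 (0x9F): reg=0x57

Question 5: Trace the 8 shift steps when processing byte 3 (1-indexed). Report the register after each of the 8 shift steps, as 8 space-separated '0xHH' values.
After byte 1 (0x32): reg=0x32
After byte 2 (0x3F): reg=0x23
Register before byte 3: 0x23
After XOR with byte 0xD8: 0xFB

Answer: 0xF1 0xE5 0xCD 0x9D 0x3D 0x7A 0xF4 0xEF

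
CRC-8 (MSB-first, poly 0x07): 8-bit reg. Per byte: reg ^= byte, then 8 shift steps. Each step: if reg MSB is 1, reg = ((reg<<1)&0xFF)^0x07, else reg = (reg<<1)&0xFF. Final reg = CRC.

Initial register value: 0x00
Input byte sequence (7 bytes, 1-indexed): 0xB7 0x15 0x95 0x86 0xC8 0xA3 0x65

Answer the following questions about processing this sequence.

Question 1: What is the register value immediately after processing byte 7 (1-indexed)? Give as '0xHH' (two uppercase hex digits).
After byte 1 (0xB7): reg=0x0C
After byte 2 (0x15): reg=0x4F
After byte 3 (0x95): reg=0x08
After byte 4 (0x86): reg=0xA3
After byte 5 (0xC8): reg=0x16
After byte 6 (0xA3): reg=0x02
After byte 7 (0x65): reg=0x32

Answer: 0x32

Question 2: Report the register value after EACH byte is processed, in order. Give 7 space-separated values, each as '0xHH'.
0x0C 0x4F 0x08 0xA3 0x16 0x02 0x32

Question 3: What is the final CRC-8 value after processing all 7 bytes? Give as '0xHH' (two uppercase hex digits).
After byte 1 (0xB7): reg=0x0C
After byte 2 (0x15): reg=0x4F
After byte 3 (0x95): reg=0x08
After byte 4 (0x86): reg=0xA3
After byte 5 (0xC8): reg=0x16
After byte 6 (0xA3): reg=0x02
After byte 7 (0x65): reg=0x32

Answer: 0x32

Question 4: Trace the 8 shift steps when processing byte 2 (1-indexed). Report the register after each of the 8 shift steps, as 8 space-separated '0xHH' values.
Answer: 0x32 0x64 0xC8 0x97 0x29 0x52 0xA4 0x4F

Derivation:
After byte 1 (0xB7): reg=0x0C
Register before byte 2: 0x0C
After XOR with byte 0x15: 0x19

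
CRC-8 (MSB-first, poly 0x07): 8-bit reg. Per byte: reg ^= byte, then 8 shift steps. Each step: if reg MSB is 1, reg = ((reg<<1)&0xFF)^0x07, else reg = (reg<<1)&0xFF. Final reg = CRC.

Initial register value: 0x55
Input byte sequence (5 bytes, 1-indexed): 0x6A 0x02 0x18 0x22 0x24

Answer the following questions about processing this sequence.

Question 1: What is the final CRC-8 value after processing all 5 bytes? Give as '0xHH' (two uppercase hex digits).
After byte 1 (0x6A): reg=0xBD
After byte 2 (0x02): reg=0x34
After byte 3 (0x18): reg=0xC4
After byte 4 (0x22): reg=0xBC
After byte 5 (0x24): reg=0xC1

Answer: 0xC1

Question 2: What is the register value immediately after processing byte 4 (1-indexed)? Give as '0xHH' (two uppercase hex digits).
After byte 1 (0x6A): reg=0xBD
After byte 2 (0x02): reg=0x34
After byte 3 (0x18): reg=0xC4
After byte 4 (0x22): reg=0xBC

Answer: 0xBC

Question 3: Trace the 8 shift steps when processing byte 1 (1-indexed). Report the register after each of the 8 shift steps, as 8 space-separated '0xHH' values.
Answer: 0x7E 0xFC 0xFF 0xF9 0xF5 0xED 0xDD 0xBD

Derivation:
Register before byte 1: 0x55
After XOR with byte 0x6A: 0x3F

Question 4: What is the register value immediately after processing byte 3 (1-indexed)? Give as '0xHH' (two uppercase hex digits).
Answer: 0xC4

Derivation:
After byte 1 (0x6A): reg=0xBD
After byte 2 (0x02): reg=0x34
After byte 3 (0x18): reg=0xC4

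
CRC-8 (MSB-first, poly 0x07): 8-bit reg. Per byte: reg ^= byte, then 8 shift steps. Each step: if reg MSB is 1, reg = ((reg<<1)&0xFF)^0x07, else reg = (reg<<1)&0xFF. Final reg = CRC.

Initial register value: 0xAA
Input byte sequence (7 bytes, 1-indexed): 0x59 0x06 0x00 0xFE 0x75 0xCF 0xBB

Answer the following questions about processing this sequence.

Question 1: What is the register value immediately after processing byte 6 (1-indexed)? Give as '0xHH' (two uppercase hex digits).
Answer: 0xCF

Derivation:
After byte 1 (0x59): reg=0xD7
After byte 2 (0x06): reg=0x39
After byte 3 (0x00): reg=0xAF
After byte 4 (0xFE): reg=0xB0
After byte 5 (0x75): reg=0x55
After byte 6 (0xCF): reg=0xCF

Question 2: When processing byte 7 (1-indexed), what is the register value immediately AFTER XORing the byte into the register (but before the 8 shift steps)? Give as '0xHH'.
Register before byte 7: 0xCF
Byte 7: 0xBB
0xCF XOR 0xBB = 0x74

Answer: 0x74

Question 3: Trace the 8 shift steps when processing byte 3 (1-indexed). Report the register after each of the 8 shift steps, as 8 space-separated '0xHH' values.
Answer: 0x72 0xE4 0xCF 0x99 0x35 0x6A 0xD4 0xAF

Derivation:
After byte 1 (0x59): reg=0xD7
After byte 2 (0x06): reg=0x39
Register before byte 3: 0x39
After XOR with byte 0x00: 0x39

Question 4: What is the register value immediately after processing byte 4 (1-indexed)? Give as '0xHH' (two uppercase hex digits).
Answer: 0xB0

Derivation:
After byte 1 (0x59): reg=0xD7
After byte 2 (0x06): reg=0x39
After byte 3 (0x00): reg=0xAF
After byte 4 (0xFE): reg=0xB0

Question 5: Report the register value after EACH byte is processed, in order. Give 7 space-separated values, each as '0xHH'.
0xD7 0x39 0xAF 0xB0 0x55 0xCF 0x4B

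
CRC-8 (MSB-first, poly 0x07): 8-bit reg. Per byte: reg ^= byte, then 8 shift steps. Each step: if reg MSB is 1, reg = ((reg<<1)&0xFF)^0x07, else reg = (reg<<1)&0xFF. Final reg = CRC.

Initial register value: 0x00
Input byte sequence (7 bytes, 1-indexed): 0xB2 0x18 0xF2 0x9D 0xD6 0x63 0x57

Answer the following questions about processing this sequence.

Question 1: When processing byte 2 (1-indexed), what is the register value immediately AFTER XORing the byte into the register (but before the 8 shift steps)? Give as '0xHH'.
Answer: 0x0F

Derivation:
Register before byte 2: 0x17
Byte 2: 0x18
0x17 XOR 0x18 = 0x0F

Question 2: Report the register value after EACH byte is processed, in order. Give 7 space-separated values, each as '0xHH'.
0x17 0x2D 0x13 0xA3 0x4C 0xCD 0xCF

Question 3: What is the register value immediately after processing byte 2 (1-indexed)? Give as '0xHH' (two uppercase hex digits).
After byte 1 (0xB2): reg=0x17
After byte 2 (0x18): reg=0x2D

Answer: 0x2D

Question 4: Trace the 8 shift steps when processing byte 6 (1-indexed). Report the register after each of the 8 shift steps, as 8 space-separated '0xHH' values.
Answer: 0x5E 0xBC 0x7F 0xFE 0xFB 0xF1 0xE5 0xCD

Derivation:
After byte 1 (0xB2): reg=0x17
After byte 2 (0x18): reg=0x2D
After byte 3 (0xF2): reg=0x13
After byte 4 (0x9D): reg=0xA3
After byte 5 (0xD6): reg=0x4C
Register before byte 6: 0x4C
After XOR with byte 0x63: 0x2F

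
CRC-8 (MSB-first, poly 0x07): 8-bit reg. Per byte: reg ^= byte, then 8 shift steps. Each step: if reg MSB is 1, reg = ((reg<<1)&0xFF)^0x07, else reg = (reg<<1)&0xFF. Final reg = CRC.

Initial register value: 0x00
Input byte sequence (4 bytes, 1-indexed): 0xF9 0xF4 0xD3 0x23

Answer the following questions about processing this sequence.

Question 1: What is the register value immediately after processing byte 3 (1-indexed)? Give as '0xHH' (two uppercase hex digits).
Answer: 0x21

Derivation:
After byte 1 (0xF9): reg=0xE1
After byte 2 (0xF4): reg=0x6B
After byte 3 (0xD3): reg=0x21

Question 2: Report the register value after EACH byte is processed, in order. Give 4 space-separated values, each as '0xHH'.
0xE1 0x6B 0x21 0x0E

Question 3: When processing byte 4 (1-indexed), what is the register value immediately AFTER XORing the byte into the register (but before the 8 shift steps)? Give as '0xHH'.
Register before byte 4: 0x21
Byte 4: 0x23
0x21 XOR 0x23 = 0x02

Answer: 0x02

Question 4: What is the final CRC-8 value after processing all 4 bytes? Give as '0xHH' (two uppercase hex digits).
Answer: 0x0E

Derivation:
After byte 1 (0xF9): reg=0xE1
After byte 2 (0xF4): reg=0x6B
After byte 3 (0xD3): reg=0x21
After byte 4 (0x23): reg=0x0E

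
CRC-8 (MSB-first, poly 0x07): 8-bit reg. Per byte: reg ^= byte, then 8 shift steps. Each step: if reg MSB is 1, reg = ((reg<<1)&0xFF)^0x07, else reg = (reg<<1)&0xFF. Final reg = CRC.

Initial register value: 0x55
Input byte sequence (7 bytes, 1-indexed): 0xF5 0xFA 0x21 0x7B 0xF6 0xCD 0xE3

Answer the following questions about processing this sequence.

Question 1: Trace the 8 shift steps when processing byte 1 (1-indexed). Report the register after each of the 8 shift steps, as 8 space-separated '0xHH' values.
Answer: 0x47 0x8E 0x1B 0x36 0x6C 0xD8 0xB7 0x69

Derivation:
Register before byte 1: 0x55
After XOR with byte 0xF5: 0xA0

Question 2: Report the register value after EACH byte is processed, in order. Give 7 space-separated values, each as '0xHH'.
0x69 0xF0 0x39 0xC9 0xBD 0x57 0x05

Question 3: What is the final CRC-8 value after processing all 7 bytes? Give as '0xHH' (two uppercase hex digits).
Answer: 0x05

Derivation:
After byte 1 (0xF5): reg=0x69
After byte 2 (0xFA): reg=0xF0
After byte 3 (0x21): reg=0x39
After byte 4 (0x7B): reg=0xC9
After byte 5 (0xF6): reg=0xBD
After byte 6 (0xCD): reg=0x57
After byte 7 (0xE3): reg=0x05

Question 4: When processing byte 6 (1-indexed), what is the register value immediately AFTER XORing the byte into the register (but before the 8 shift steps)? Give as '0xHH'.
Register before byte 6: 0xBD
Byte 6: 0xCD
0xBD XOR 0xCD = 0x70

Answer: 0x70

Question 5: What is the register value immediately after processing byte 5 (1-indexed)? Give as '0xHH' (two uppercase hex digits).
After byte 1 (0xF5): reg=0x69
After byte 2 (0xFA): reg=0xF0
After byte 3 (0x21): reg=0x39
After byte 4 (0x7B): reg=0xC9
After byte 5 (0xF6): reg=0xBD

Answer: 0xBD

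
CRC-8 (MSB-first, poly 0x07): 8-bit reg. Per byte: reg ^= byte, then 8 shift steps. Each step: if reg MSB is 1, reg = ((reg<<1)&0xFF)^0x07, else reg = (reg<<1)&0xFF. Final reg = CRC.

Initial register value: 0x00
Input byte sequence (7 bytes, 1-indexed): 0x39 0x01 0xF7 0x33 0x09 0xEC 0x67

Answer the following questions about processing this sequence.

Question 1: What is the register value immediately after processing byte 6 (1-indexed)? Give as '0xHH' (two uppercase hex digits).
Answer: 0xAB

Derivation:
After byte 1 (0x39): reg=0xAF
After byte 2 (0x01): reg=0x43
After byte 3 (0xF7): reg=0x05
After byte 4 (0x33): reg=0x82
After byte 5 (0x09): reg=0xB8
After byte 6 (0xEC): reg=0xAB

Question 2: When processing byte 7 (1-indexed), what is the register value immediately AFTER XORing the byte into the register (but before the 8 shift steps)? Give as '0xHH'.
Answer: 0xCC

Derivation:
Register before byte 7: 0xAB
Byte 7: 0x67
0xAB XOR 0x67 = 0xCC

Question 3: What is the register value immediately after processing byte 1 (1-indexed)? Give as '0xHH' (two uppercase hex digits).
After byte 1 (0x39): reg=0xAF

Answer: 0xAF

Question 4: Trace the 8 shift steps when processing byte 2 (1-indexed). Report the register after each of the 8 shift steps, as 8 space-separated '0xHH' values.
Answer: 0x5B 0xB6 0x6B 0xD6 0xAB 0x51 0xA2 0x43

Derivation:
After byte 1 (0x39): reg=0xAF
Register before byte 2: 0xAF
After XOR with byte 0x01: 0xAE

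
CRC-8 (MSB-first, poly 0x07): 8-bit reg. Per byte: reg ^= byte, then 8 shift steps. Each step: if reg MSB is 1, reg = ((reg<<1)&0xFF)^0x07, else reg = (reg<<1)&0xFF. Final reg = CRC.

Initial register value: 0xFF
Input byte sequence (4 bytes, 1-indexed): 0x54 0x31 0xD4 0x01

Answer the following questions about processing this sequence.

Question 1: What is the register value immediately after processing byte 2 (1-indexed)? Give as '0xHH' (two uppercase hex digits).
Answer: 0x18

Derivation:
After byte 1 (0x54): reg=0x58
After byte 2 (0x31): reg=0x18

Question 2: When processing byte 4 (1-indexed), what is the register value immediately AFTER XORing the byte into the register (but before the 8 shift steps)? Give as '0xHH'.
Answer: 0x6B

Derivation:
Register before byte 4: 0x6A
Byte 4: 0x01
0x6A XOR 0x01 = 0x6B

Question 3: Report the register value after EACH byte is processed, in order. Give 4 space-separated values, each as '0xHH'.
0x58 0x18 0x6A 0x16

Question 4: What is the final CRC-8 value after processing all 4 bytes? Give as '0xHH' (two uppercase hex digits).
Answer: 0x16

Derivation:
After byte 1 (0x54): reg=0x58
After byte 2 (0x31): reg=0x18
After byte 3 (0xD4): reg=0x6A
After byte 4 (0x01): reg=0x16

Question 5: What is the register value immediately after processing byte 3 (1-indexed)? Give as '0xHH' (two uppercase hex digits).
After byte 1 (0x54): reg=0x58
After byte 2 (0x31): reg=0x18
After byte 3 (0xD4): reg=0x6A

Answer: 0x6A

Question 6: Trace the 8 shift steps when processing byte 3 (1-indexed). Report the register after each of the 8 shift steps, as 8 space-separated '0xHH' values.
After byte 1 (0x54): reg=0x58
After byte 2 (0x31): reg=0x18
Register before byte 3: 0x18
After XOR with byte 0xD4: 0xCC

Answer: 0x9F 0x39 0x72 0xE4 0xCF 0x99 0x35 0x6A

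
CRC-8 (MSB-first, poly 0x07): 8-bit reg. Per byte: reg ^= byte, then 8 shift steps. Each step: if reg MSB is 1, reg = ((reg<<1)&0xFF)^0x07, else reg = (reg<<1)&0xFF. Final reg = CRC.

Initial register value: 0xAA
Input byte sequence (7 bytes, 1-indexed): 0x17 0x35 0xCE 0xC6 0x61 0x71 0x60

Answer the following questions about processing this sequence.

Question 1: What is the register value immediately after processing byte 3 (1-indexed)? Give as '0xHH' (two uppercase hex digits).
Answer: 0xA7

Derivation:
After byte 1 (0x17): reg=0x3A
After byte 2 (0x35): reg=0x2D
After byte 3 (0xCE): reg=0xA7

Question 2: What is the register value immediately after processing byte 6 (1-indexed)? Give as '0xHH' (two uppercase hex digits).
After byte 1 (0x17): reg=0x3A
After byte 2 (0x35): reg=0x2D
After byte 3 (0xCE): reg=0xA7
After byte 4 (0xC6): reg=0x20
After byte 5 (0x61): reg=0xC0
After byte 6 (0x71): reg=0x1E

Answer: 0x1E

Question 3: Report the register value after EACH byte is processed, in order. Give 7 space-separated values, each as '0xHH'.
0x3A 0x2D 0xA7 0x20 0xC0 0x1E 0x7D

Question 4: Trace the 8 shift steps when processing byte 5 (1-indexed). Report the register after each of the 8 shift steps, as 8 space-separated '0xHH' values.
Answer: 0x82 0x03 0x06 0x0C 0x18 0x30 0x60 0xC0

Derivation:
After byte 1 (0x17): reg=0x3A
After byte 2 (0x35): reg=0x2D
After byte 3 (0xCE): reg=0xA7
After byte 4 (0xC6): reg=0x20
Register before byte 5: 0x20
After XOR with byte 0x61: 0x41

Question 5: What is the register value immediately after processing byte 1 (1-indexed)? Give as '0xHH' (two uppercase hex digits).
After byte 1 (0x17): reg=0x3A

Answer: 0x3A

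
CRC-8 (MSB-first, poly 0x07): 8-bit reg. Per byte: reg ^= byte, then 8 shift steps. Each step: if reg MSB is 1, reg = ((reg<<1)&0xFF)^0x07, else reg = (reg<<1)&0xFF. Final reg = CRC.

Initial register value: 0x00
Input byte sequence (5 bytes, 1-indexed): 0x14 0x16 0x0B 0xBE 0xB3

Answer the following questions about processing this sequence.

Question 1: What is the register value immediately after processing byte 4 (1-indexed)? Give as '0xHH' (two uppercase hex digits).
After byte 1 (0x14): reg=0x6C
After byte 2 (0x16): reg=0x61
After byte 3 (0x0B): reg=0x11
After byte 4 (0xBE): reg=0x44

Answer: 0x44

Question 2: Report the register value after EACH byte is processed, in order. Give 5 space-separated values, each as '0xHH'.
0x6C 0x61 0x11 0x44 0xCB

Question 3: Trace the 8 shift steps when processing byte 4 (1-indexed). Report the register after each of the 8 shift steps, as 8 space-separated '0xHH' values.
Answer: 0x59 0xB2 0x63 0xC6 0x8B 0x11 0x22 0x44

Derivation:
After byte 1 (0x14): reg=0x6C
After byte 2 (0x16): reg=0x61
After byte 3 (0x0B): reg=0x11
Register before byte 4: 0x11
After XOR with byte 0xBE: 0xAF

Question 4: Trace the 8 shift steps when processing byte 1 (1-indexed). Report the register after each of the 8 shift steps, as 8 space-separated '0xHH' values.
Register before byte 1: 0x00
After XOR with byte 0x14: 0x14

Answer: 0x28 0x50 0xA0 0x47 0x8E 0x1B 0x36 0x6C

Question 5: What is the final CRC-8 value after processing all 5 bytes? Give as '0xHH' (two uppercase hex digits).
Answer: 0xCB

Derivation:
After byte 1 (0x14): reg=0x6C
After byte 2 (0x16): reg=0x61
After byte 3 (0x0B): reg=0x11
After byte 4 (0xBE): reg=0x44
After byte 5 (0xB3): reg=0xCB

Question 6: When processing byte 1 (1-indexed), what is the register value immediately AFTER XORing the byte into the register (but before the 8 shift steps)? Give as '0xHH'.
Answer: 0x14

Derivation:
Register before byte 1: 0x00
Byte 1: 0x14
0x00 XOR 0x14 = 0x14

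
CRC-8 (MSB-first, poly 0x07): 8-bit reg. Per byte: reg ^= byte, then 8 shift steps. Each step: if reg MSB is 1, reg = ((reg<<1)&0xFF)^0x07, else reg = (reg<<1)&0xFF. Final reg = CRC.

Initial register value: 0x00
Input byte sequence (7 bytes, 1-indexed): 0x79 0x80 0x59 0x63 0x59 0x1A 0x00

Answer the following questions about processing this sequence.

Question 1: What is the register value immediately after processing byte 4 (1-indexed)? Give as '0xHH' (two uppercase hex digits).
Answer: 0x00

Derivation:
After byte 1 (0x79): reg=0x68
After byte 2 (0x80): reg=0x96
After byte 3 (0x59): reg=0x63
After byte 4 (0x63): reg=0x00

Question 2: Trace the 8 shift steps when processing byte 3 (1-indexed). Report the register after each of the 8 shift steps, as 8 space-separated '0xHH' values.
Answer: 0x99 0x35 0x6A 0xD4 0xAF 0x59 0xB2 0x63

Derivation:
After byte 1 (0x79): reg=0x68
After byte 2 (0x80): reg=0x96
Register before byte 3: 0x96
After XOR with byte 0x59: 0xCF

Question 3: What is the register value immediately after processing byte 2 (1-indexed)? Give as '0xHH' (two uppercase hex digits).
Answer: 0x96

Derivation:
After byte 1 (0x79): reg=0x68
After byte 2 (0x80): reg=0x96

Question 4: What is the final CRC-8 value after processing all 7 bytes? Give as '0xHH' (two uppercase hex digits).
Answer: 0xCB

Derivation:
After byte 1 (0x79): reg=0x68
After byte 2 (0x80): reg=0x96
After byte 3 (0x59): reg=0x63
After byte 4 (0x63): reg=0x00
After byte 5 (0x59): reg=0x88
After byte 6 (0x1A): reg=0xF7
After byte 7 (0x00): reg=0xCB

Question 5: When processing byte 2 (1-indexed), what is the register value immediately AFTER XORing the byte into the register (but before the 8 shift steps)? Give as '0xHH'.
Answer: 0xE8

Derivation:
Register before byte 2: 0x68
Byte 2: 0x80
0x68 XOR 0x80 = 0xE8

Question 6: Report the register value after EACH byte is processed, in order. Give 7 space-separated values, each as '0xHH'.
0x68 0x96 0x63 0x00 0x88 0xF7 0xCB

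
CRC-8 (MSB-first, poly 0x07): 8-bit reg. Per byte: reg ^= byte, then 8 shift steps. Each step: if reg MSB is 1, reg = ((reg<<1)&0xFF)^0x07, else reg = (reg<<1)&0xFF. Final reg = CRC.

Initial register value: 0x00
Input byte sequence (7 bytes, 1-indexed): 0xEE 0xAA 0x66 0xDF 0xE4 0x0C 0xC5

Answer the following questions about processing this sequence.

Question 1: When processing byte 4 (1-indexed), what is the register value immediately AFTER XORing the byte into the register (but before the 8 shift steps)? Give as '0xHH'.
Register before byte 4: 0x4D
Byte 4: 0xDF
0x4D XOR 0xDF = 0x92

Answer: 0x92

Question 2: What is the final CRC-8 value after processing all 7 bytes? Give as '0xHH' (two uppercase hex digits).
Answer: 0xB6

Derivation:
After byte 1 (0xEE): reg=0x84
After byte 2 (0xAA): reg=0xCA
After byte 3 (0x66): reg=0x4D
After byte 4 (0xDF): reg=0xF7
After byte 5 (0xE4): reg=0x79
After byte 6 (0x0C): reg=0x4C
After byte 7 (0xC5): reg=0xB6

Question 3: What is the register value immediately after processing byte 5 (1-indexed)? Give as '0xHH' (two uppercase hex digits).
After byte 1 (0xEE): reg=0x84
After byte 2 (0xAA): reg=0xCA
After byte 3 (0x66): reg=0x4D
After byte 4 (0xDF): reg=0xF7
After byte 5 (0xE4): reg=0x79

Answer: 0x79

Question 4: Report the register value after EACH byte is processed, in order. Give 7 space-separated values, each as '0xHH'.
0x84 0xCA 0x4D 0xF7 0x79 0x4C 0xB6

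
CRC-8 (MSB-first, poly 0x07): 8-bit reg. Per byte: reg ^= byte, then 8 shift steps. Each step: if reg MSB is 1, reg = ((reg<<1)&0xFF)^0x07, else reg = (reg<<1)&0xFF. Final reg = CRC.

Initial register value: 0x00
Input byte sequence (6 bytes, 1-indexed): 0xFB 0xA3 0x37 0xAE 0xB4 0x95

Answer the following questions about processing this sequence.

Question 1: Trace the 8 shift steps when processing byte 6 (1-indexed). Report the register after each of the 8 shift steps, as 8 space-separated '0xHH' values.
After byte 1 (0xFB): reg=0xEF
After byte 2 (0xA3): reg=0xE3
After byte 3 (0x37): reg=0x22
After byte 4 (0xAE): reg=0xAD
After byte 5 (0xB4): reg=0x4F
Register before byte 6: 0x4F
After XOR with byte 0x95: 0xDA

Answer: 0xB3 0x61 0xC2 0x83 0x01 0x02 0x04 0x08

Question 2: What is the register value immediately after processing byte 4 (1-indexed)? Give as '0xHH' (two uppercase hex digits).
After byte 1 (0xFB): reg=0xEF
After byte 2 (0xA3): reg=0xE3
After byte 3 (0x37): reg=0x22
After byte 4 (0xAE): reg=0xAD

Answer: 0xAD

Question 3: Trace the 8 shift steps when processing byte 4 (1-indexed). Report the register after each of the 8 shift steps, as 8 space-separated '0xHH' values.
Answer: 0x1F 0x3E 0x7C 0xF8 0xF7 0xE9 0xD5 0xAD

Derivation:
After byte 1 (0xFB): reg=0xEF
After byte 2 (0xA3): reg=0xE3
After byte 3 (0x37): reg=0x22
Register before byte 4: 0x22
After XOR with byte 0xAE: 0x8C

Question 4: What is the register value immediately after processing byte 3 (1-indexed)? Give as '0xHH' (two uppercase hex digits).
After byte 1 (0xFB): reg=0xEF
After byte 2 (0xA3): reg=0xE3
After byte 3 (0x37): reg=0x22

Answer: 0x22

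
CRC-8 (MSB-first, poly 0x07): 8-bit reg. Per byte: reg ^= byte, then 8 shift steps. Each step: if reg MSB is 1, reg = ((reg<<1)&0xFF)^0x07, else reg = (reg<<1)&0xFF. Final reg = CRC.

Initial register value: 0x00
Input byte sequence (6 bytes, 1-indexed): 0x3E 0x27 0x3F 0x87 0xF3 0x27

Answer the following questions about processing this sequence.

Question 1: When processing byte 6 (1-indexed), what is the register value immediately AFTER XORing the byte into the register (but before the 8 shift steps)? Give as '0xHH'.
Answer: 0x23

Derivation:
Register before byte 6: 0x04
Byte 6: 0x27
0x04 XOR 0x27 = 0x23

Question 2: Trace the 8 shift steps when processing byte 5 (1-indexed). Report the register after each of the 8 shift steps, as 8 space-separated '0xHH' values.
Answer: 0xDA 0xB3 0x61 0xC2 0x83 0x01 0x02 0x04

Derivation:
After byte 1 (0x3E): reg=0xBA
After byte 2 (0x27): reg=0xDA
After byte 3 (0x3F): reg=0xB5
After byte 4 (0x87): reg=0x9E
Register before byte 5: 0x9E
After XOR with byte 0xF3: 0x6D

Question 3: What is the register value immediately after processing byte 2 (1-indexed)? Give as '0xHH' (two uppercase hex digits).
Answer: 0xDA

Derivation:
After byte 1 (0x3E): reg=0xBA
After byte 2 (0x27): reg=0xDA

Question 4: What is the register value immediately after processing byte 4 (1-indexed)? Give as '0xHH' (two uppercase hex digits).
After byte 1 (0x3E): reg=0xBA
After byte 2 (0x27): reg=0xDA
After byte 3 (0x3F): reg=0xB5
After byte 4 (0x87): reg=0x9E

Answer: 0x9E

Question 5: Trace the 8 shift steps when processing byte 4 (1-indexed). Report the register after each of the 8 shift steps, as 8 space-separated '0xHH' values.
After byte 1 (0x3E): reg=0xBA
After byte 2 (0x27): reg=0xDA
After byte 3 (0x3F): reg=0xB5
Register before byte 4: 0xB5
After XOR with byte 0x87: 0x32

Answer: 0x64 0xC8 0x97 0x29 0x52 0xA4 0x4F 0x9E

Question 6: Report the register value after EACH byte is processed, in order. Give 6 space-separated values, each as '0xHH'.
0xBA 0xDA 0xB5 0x9E 0x04 0xE9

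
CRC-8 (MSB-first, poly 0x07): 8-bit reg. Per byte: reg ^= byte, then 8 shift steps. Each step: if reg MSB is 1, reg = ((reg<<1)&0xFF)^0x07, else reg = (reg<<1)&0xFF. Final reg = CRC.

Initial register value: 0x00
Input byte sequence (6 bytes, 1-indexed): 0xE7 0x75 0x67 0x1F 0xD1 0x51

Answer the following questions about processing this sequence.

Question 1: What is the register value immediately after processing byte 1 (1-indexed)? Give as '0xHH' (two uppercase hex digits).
After byte 1 (0xE7): reg=0xBB

Answer: 0xBB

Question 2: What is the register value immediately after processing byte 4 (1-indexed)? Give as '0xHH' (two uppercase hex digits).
Answer: 0x62

Derivation:
After byte 1 (0xE7): reg=0xBB
After byte 2 (0x75): reg=0x64
After byte 3 (0x67): reg=0x09
After byte 4 (0x1F): reg=0x62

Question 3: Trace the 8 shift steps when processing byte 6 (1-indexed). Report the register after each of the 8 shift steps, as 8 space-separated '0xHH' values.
After byte 1 (0xE7): reg=0xBB
After byte 2 (0x75): reg=0x64
After byte 3 (0x67): reg=0x09
After byte 4 (0x1F): reg=0x62
After byte 5 (0xD1): reg=0x10
Register before byte 6: 0x10
After XOR with byte 0x51: 0x41

Answer: 0x82 0x03 0x06 0x0C 0x18 0x30 0x60 0xC0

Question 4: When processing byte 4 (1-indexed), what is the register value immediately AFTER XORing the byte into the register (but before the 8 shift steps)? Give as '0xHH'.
Answer: 0x16

Derivation:
Register before byte 4: 0x09
Byte 4: 0x1F
0x09 XOR 0x1F = 0x16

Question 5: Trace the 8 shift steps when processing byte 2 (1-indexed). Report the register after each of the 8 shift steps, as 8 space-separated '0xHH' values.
Answer: 0x9B 0x31 0x62 0xC4 0x8F 0x19 0x32 0x64

Derivation:
After byte 1 (0xE7): reg=0xBB
Register before byte 2: 0xBB
After XOR with byte 0x75: 0xCE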